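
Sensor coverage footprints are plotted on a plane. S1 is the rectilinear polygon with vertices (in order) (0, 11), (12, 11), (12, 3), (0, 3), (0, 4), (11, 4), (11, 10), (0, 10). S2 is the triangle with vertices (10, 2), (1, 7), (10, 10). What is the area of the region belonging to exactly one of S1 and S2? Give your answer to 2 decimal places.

60.60

|S1| = 30, |S2| = 36, |S1∩S2| = 2.7.
|S1 △ S2| = |S1| + |S2| − 2·|S1∩S2| = 30 + 36 − 5.4 = 60.60.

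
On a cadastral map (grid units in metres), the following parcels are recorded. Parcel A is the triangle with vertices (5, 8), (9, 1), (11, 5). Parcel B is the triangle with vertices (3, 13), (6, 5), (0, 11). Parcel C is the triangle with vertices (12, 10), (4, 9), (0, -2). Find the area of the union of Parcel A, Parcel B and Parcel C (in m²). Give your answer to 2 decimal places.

64.66

By inclusion–exclusion:
Individual areas: |Parcel A| = 15, |Parcel B| = 15, |Parcel C| = 42.
|Parcel A∩Parcel B| = 0.
|Parcel A∩Parcel C| = 3.7879.
|Parcel B∩Parcel C| = 3.5483.
|Parcel A∩Parcel B∩Parcel C| = 0.
|Parcel A ∪ Parcel B ∪ Parcel C| = 72 − 7.3361 + 0 = 64.66.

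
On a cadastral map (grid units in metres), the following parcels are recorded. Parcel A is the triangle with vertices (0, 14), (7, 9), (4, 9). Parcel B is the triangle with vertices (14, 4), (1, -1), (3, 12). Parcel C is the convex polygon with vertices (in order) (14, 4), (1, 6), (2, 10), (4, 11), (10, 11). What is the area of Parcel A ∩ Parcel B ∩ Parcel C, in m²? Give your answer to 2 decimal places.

The intersection is the polygon with vertices (4,9), (2.857,10.429), (4,11), (4.2,11), (7,9).
By the shoelace formula its area is 4.34.

4.34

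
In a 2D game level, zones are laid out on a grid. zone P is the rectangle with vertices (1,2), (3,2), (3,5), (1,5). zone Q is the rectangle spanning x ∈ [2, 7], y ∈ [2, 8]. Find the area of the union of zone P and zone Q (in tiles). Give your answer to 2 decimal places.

33.00

By inclusion–exclusion:
Individual areas: |zone P| = 6, |zone Q| = 30.
|zone P∩zone Q|: x∈[2,3], y∈[2,5] → 1·3 = 3.
|zone P ∪ zone Q| = 36 − 3 = 33.00.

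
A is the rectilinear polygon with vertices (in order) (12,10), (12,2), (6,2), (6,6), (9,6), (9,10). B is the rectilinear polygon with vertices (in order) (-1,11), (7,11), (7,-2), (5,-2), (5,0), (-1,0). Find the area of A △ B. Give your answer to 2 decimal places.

|A| = 36, |B| = 92, |A∩B| = 4.
|A △ B| = |A| + |B| − 2·|A∩B| = 36 + 92 − 8 = 120.00.

120.00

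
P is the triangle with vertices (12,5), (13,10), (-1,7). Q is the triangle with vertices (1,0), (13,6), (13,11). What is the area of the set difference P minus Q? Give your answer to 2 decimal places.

|P| = 33.5, |P∩Q| = 14.18.
|P ∖ Q| = |P| − |P∩Q| = 33.5 − 14.18 = 19.32.

19.32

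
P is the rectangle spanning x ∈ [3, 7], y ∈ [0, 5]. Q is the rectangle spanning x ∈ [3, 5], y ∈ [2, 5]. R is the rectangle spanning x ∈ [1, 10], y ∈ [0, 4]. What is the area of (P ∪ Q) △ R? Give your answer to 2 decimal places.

24.00

|P ∪ Q| = 20.
|(P ∪ Q) ∩ R| = 16.
|(P ∪ Q) △ R| = 20 + 36 − 32 = 24.00.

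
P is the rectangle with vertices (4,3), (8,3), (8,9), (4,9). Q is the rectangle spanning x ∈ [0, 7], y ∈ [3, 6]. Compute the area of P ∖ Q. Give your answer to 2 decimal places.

15.00

|P∩Q|: x∈[4,7], y∈[3,6] → 3·3 = 9.
|P| = 24.
|P ∖ Q| = |P| − |P∩Q| = 24 − 9 = 15.00.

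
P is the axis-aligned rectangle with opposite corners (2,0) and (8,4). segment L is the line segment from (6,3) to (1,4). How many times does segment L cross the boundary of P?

1

The segment meets the boundary at (2,3.8).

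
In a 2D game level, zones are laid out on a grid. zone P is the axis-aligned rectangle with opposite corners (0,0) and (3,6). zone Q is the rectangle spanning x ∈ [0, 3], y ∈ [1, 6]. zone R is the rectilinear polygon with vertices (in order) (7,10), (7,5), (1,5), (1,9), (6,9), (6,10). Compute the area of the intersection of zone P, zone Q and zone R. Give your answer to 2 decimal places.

2.00

The intersection is the polygon with vertices (3,6), (3,5), (1,5), (1,6).
By the shoelace formula its area is 2.00.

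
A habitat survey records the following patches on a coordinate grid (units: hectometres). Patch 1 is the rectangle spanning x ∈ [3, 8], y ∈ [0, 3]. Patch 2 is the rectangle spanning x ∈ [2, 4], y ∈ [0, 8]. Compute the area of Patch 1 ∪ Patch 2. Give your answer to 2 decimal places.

By inclusion–exclusion:
Individual areas: |Patch 1| = 15, |Patch 2| = 16.
|Patch 1∩Patch 2|: x∈[3,4], y∈[0,3] → 1·3 = 3.
|Patch 1 ∪ Patch 2| = 31 − 3 = 28.00.

28.00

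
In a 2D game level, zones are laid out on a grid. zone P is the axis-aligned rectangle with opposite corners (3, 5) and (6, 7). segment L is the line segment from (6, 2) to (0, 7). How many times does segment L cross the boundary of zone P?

The segment lies entirely outside zone P and never meets its boundary.

0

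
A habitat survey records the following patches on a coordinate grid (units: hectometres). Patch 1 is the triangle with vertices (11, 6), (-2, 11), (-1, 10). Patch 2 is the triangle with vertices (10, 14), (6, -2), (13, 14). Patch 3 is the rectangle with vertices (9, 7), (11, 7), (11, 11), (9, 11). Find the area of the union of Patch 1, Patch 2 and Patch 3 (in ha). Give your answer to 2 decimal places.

29.26

By inclusion–exclusion:
Individual areas: |Patch 1| = 4, |Patch 2| = 24, |Patch 3| = 8.
|Patch 1∩Patch 2| = 0.1512.
|Patch 1∩Patch 3| = 0.
|Patch 2∩Patch 3| = 6.5848.
|Patch 1∩Patch 2∩Patch 3| = 0.
|Patch 1 ∪ Patch 2 ∪ Patch 3| = 36 − 6.7361 + 0 = 29.26.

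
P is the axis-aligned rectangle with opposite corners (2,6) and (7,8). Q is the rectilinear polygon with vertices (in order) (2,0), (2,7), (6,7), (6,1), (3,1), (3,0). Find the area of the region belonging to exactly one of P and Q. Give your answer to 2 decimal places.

27.00

|P| = 10, |Q| = 25, |P∩Q| = 4.
|P △ Q| = |P| + |Q| − 2·|P∩Q| = 10 + 25 − 8 = 27.00.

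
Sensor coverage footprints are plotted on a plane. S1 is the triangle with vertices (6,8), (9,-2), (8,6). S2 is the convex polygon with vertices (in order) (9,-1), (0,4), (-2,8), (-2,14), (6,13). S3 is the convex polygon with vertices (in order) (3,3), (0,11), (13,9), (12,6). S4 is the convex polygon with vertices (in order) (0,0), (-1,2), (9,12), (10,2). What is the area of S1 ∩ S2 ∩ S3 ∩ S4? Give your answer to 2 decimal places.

2.51

The intersection is the polygon with vertices (7.8,4.6), (7.091,4.364), (6,8), (7.364,6.636).
By the shoelace formula its area is 2.51.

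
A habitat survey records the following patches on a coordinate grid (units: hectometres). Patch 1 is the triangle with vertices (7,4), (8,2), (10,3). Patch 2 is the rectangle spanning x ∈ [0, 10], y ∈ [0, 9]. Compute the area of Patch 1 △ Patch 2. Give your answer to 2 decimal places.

87.50

|Patch 1| = 2.5, |Patch 2| = 90, |Patch 1∩Patch 2| = 2.5.
|Patch 1 △ Patch 2| = |Patch 1| + |Patch 2| − 2·|Patch 1∩Patch 2| = 2.5 + 90 − 5 = 87.50.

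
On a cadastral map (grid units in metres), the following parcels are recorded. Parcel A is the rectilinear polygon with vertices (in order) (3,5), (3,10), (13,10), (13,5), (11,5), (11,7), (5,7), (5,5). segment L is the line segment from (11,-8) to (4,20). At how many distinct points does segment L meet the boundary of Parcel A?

2

The segment meets the boundary at (6.5,10), (7.25,7).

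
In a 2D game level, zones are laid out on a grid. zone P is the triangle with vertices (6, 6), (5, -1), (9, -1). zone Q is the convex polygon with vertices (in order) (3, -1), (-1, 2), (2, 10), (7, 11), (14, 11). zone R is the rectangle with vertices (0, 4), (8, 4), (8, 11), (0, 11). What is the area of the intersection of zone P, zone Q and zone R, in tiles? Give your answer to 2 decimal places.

The intersection is the polygon with vertices (6.857,4), (5.714,4), (6,6).
By the shoelace formula its area is 1.14.

1.14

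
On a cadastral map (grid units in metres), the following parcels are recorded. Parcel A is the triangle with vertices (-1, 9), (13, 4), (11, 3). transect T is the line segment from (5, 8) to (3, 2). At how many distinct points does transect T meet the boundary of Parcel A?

2

The segment meets the boundary at (4.429,6.286), (4.66,6.979).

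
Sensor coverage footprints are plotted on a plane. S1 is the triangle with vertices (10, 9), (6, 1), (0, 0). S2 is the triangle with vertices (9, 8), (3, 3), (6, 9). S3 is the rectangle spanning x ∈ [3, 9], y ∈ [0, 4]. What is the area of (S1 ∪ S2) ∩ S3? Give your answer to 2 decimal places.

11.41

|S1 ∪ S2| = 32.4291.
|(S1 ∪ S2) ∩ S3| = 11.41.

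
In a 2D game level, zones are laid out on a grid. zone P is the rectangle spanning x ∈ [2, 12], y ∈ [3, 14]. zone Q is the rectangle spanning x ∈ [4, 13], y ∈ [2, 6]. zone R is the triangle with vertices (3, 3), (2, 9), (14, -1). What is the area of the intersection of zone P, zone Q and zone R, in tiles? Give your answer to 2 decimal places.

10.20

The intersection is the polygon with vertices (4,3), (4,6), (5.6,6), (9.2,3).
By the shoelace formula its area is 10.20.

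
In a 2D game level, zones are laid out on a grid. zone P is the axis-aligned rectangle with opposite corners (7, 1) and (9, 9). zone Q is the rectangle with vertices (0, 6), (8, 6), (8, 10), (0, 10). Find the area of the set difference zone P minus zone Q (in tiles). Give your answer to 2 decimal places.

13.00

|zone P∩zone Q|: x∈[7,8], y∈[6,9] → 1·3 = 3.
|zone P| = 16.
|zone P ∖ zone Q| = |zone P| − |zone P∩zone Q| = 16 − 3 = 13.00.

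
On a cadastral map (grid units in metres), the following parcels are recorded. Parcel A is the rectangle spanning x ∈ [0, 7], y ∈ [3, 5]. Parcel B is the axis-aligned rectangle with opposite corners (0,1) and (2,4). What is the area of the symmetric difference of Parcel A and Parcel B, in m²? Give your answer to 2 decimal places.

16.00

|Parcel A∩Parcel B|: x∈[0,2], y∈[3,4] → 2·1 = 2.
|Parcel A △ Parcel B| = |Parcel A| + |Parcel B| − 2·|Parcel A∩Parcel B| = 14 + 6 − 4 = 16.00.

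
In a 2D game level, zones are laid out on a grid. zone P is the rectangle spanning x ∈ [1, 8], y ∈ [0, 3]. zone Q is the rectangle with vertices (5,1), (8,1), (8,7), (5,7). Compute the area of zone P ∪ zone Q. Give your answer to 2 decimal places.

33.00

By inclusion–exclusion:
Individual areas: |zone P| = 21, |zone Q| = 18.
|zone P∩zone Q|: x∈[5,8], y∈[1,3] → 3·2 = 6.
|zone P ∪ zone Q| = 39 − 6 = 33.00.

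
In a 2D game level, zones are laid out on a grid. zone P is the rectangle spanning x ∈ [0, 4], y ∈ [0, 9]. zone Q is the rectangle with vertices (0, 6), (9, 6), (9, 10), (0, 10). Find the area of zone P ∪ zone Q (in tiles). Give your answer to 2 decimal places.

60.00

By inclusion–exclusion:
Individual areas: |zone P| = 36, |zone Q| = 36.
|zone P∩zone Q|: x∈[0,4], y∈[6,9] → 4·3 = 12.
|zone P ∪ zone Q| = 72 − 12 = 60.00.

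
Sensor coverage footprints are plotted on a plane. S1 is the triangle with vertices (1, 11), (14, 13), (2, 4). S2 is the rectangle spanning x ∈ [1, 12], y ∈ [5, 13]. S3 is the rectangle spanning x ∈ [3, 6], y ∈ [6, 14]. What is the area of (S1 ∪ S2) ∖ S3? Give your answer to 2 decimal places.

68.93

|S1 ∪ S2| = 89.9304.
|(S1 ∪ S2) ∩ S3| = 21.
|(S1 ∪ S2) ∖ S3| = 89.9304 − 21 = 68.93.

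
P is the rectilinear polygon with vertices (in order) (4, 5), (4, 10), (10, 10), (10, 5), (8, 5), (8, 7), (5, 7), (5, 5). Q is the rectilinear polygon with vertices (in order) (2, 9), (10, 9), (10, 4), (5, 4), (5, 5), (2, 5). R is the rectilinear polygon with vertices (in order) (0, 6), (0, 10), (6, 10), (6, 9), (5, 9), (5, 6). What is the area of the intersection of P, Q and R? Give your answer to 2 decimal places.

3.00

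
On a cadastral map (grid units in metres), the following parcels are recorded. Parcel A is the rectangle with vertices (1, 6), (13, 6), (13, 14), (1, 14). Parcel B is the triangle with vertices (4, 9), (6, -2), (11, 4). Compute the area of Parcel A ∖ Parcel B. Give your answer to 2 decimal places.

90.52

|Parcel A| = 96, |Parcel A∩Parcel B| = 5.4818.
|Parcel A ∖ Parcel B| = |Parcel A| − |Parcel A∩Parcel B| = 96 − 5.4818 = 90.52.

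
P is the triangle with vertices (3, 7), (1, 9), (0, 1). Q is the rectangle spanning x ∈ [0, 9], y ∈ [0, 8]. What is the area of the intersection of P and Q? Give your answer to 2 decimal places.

8.44

The intersection is the polygon with vertices (3,7), (0,1), (0.875,8), (2,8).
By the shoelace formula its area is 8.44.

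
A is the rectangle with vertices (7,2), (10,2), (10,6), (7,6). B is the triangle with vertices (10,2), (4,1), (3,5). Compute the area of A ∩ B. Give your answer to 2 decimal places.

The intersection is the polygon with vertices (7,2), (7,3.286), (10,2).
By the shoelace formula its area is 1.93.

1.93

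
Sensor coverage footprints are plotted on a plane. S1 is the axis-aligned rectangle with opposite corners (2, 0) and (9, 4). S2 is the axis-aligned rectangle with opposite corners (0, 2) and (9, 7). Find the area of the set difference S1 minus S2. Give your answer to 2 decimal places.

14.00

|S1∩S2|: x∈[2,9], y∈[2,4] → 7·2 = 14.
|S1| = 28.
|S1 ∖ S2| = |S1| − |S1∩S2| = 28 − 14 = 14.00.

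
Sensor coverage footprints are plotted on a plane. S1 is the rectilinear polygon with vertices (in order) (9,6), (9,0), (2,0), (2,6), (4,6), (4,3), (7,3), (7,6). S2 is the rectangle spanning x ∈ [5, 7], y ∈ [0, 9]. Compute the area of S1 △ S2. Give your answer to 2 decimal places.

|S1| = 33, |S2| = 18, |S1∩S2| = 6.
|S1 △ S2| = |S1| + |S2| − 2·|S1∩S2| = 33 + 18 − 12 = 39.00.

39.00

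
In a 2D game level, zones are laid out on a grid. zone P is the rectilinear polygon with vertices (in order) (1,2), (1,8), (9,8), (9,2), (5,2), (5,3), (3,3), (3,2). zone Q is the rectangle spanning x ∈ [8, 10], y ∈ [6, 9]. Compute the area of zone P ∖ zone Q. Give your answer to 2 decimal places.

|zone P| = 46, |zone P∩zone Q| = 2.
|zone P ∖ zone Q| = |zone P| − |zone P∩zone Q| = 46 − 2 = 44.00.

44.00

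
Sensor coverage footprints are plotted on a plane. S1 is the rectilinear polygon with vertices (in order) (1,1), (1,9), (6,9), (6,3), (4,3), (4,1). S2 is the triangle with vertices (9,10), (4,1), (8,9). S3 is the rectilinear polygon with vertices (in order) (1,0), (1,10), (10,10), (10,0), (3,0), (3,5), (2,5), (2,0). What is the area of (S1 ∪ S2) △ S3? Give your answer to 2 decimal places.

55.29

|S1 ∪ S2| = 37.7111.
|(S1 ∪ S2) ∩ S3| = 33.7111.
|(S1 ∪ S2) △ S3| = 37.7111 + 85 − 67.4222 = 55.29.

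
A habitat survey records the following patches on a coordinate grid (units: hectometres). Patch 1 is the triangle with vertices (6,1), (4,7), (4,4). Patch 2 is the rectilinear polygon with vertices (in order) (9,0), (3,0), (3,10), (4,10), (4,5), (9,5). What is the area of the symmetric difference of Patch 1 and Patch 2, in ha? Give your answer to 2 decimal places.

|Patch 1| = 3, |Patch 2| = 35, |Patch 1∩Patch 2| = 2.3333.
|Patch 1 △ Patch 2| = |Patch 1| + |Patch 2| − 2·|Patch 1∩Patch 2| = 3 + 35 − 4.6667 = 33.33.

33.33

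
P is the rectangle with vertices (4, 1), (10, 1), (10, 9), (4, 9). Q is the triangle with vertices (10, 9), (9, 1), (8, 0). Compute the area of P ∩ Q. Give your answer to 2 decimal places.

3.11

The intersection is the polygon with vertices (8.222,1), (10,9), (9,1).
By the shoelace formula its area is 3.11.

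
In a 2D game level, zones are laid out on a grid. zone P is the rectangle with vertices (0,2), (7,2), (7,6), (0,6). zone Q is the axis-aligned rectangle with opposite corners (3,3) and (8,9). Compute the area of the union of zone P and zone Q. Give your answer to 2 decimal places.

By inclusion–exclusion:
Individual areas: |zone P| = 28, |zone Q| = 30.
|zone P∩zone Q|: x∈[3,7], y∈[3,6] → 4·3 = 12.
|zone P ∪ zone Q| = 58 − 12 = 46.00.

46.00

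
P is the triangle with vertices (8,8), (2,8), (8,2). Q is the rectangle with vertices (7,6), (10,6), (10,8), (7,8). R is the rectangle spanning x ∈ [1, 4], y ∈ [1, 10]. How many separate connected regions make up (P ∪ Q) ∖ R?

1

(P ∪ Q) ∖ R is a single connected region.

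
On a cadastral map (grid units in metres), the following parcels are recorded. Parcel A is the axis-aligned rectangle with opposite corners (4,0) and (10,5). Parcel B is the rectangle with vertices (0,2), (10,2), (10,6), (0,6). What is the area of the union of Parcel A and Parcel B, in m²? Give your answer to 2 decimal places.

52.00

By inclusion–exclusion:
Individual areas: |Parcel A| = 30, |Parcel B| = 40.
|Parcel A∩Parcel B|: x∈[4,10], y∈[2,5] → 6·3 = 18.
|Parcel A ∪ Parcel B| = 70 − 18 = 52.00.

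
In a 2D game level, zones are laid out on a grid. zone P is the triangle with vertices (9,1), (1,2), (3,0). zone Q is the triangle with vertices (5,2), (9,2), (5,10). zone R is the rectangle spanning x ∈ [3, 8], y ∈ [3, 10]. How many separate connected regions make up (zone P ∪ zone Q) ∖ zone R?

(zone P ∪ zone Q) ∖ zone R splits into 2 disjoint pieces (area 7, area 4).

2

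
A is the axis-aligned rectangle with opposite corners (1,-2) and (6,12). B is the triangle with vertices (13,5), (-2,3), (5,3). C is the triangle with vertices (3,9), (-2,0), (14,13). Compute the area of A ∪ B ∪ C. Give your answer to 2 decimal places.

By inclusion–exclusion:
Individual areas: |A| = 70, |B| = 7, |C| = 39.5.
|A∩B| = 3.5417.
|A∩C| = 20.6926.
|B∩C| = 0.8873.
|A∩B∩C| = 0.4873.
|A ∪ B ∪ C| = 116.5 − 25.1216 + 0.4873 = 91.87.

91.87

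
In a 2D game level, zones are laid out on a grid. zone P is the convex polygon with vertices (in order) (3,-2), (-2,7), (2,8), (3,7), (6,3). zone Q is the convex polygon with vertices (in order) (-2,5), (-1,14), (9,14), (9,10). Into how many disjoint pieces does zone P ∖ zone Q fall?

zone P ∖ zone Q splits into 2 disjoint pieces (area 32.5433, area 0.0434).

2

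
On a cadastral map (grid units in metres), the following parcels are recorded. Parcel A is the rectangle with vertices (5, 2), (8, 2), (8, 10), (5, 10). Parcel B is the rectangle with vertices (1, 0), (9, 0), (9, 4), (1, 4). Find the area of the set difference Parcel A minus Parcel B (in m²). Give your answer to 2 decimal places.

18.00

|Parcel A∩Parcel B|: x∈[5,8], y∈[2,4] → 3·2 = 6.
|Parcel A| = 24.
|Parcel A ∖ Parcel B| = |Parcel A| − |Parcel A∩Parcel B| = 24 − 6 = 18.00.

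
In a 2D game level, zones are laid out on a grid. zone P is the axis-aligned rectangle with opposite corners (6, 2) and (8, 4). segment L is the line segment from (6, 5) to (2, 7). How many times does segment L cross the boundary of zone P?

0

The segment lies entirely outside zone P and never meets its boundary.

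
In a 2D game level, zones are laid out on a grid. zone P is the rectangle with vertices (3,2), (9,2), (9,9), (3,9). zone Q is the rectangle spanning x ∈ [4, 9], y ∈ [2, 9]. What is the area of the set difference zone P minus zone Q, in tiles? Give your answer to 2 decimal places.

7.00

|zone P∩zone Q|: x∈[4,9], y∈[2,9] → 5·7 = 35.
|zone P| = 42.
|zone P ∖ zone Q| = |zone P| − |zone P∩zone Q| = 42 − 35 = 7.00.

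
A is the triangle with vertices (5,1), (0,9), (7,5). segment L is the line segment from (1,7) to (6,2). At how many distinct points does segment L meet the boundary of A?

The segment meets the boundary at (5.667,2.333), (1.667,6.333).

2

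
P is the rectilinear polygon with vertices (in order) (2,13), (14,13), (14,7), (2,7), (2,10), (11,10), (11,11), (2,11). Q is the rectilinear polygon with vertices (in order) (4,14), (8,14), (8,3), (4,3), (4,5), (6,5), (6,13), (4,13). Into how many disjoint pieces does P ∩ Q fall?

2

P ∩ Q splits into 2 disjoint pieces (area 4, area 6).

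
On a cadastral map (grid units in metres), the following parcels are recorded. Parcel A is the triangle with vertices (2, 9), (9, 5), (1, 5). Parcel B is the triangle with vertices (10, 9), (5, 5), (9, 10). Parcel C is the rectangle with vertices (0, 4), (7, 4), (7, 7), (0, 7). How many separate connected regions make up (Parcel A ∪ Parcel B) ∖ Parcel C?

(Parcel A ∪ Parcel B) ∖ Parcel C splits into 3 disjoint pieces (area 3.7, area 1.1429, area 4).

3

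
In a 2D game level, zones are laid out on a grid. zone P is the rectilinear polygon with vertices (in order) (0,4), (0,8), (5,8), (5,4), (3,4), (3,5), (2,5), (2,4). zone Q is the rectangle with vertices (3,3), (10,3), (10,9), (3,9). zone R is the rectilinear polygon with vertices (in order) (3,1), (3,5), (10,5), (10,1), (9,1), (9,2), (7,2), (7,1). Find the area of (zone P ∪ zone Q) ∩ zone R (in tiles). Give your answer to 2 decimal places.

The region (zone P ∪ zone Q) ∩ zone R is the polygon with vertices (10,3), (3,3), (3,4), (3,5), (10,5).
By the shoelace formula its area is 14.00.

14.00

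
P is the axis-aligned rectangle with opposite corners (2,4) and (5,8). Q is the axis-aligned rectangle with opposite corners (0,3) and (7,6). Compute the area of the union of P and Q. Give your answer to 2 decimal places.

27.00

By inclusion–exclusion:
Individual areas: |P| = 12, |Q| = 21.
|P∩Q|: x∈[2,5], y∈[4,6] → 3·2 = 6.
|P ∪ Q| = 33 − 6 = 27.00.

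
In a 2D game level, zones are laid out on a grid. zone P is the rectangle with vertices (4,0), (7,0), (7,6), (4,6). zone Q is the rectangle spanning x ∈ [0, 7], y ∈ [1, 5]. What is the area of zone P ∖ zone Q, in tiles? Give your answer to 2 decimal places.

6.00

|zone P∩zone Q|: x∈[4,7], y∈[1,5] → 3·4 = 12.
|zone P| = 18.
|zone P ∖ zone Q| = |zone P| − |zone P∩zone Q| = 18 − 12 = 6.00.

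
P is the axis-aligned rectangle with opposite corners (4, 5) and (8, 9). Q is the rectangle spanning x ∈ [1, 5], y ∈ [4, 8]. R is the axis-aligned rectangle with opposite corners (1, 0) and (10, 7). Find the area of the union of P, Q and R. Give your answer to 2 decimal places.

74.00

By inclusion–exclusion:
Individual areas: |P| = 16, |Q| = 16, |R| = 63.
|P∩Q|: x∈[4,5], y∈[5,8] → 1·3 = 3.
|P∩R|: x∈[4,8], y∈[5,7] → 4·2 = 8.
|Q∩R|: x∈[1,5], y∈[4,7] → 4·3 = 12.
|P∩Q∩R| = 2.
|P ∪ Q ∪ R| = 95 − 23 + 2 = 74.00.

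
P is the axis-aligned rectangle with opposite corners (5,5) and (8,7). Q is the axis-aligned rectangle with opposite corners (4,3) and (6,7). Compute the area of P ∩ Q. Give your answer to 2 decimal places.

2.00

|P∩Q|: x∈[5,6], y∈[5,7] → 1·2 = 2.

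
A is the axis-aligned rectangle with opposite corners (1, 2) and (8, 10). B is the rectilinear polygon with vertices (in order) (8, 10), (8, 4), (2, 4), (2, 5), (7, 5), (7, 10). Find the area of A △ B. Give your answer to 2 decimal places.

45.00

|A| = 56, |B| = 11, |A∩B| = 11.
|A △ B| = |A| + |B| − 2·|A∩B| = 56 + 11 − 22 = 45.00.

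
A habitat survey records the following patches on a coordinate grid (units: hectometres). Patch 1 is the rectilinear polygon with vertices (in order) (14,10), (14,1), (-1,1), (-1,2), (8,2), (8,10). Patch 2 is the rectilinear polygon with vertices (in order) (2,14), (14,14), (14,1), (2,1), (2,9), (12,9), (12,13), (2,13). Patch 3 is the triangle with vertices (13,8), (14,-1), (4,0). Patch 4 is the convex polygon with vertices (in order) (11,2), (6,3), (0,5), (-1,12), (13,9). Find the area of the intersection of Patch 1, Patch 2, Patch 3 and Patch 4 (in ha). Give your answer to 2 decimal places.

11.18

The intersection is the polygon with vertices (8,3.556), (12.617,7.66), (11,2), (8,2.6).
By the shoelace formula its area is 11.18.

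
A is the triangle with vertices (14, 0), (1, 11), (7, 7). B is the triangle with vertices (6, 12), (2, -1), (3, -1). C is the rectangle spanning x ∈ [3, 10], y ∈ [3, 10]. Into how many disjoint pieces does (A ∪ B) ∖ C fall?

4

(A ∪ B) ∖ C splits into 4 disjoint pieces (area 3.3846, area 0.359, area 0.1538, area 1.2308).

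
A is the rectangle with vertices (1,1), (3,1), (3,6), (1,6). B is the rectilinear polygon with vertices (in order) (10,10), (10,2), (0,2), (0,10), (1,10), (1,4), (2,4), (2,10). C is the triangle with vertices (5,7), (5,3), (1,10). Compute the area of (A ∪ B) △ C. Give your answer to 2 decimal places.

71.00

|A ∪ B| = 78.
|(A ∪ B) ∩ C| = 7.5.
|(A ∪ B) △ C| = 78 + 8 − 15 = 71.00.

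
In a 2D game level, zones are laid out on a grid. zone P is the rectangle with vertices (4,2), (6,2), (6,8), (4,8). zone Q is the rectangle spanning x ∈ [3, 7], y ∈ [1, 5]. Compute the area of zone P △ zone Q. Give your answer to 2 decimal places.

|zone P∩zone Q|: x∈[4,6], y∈[2,5] → 2·3 = 6.
|zone P △ zone Q| = |zone P| + |zone Q| − 2·|zone P∩zone Q| = 12 + 16 − 12 = 16.00.

16.00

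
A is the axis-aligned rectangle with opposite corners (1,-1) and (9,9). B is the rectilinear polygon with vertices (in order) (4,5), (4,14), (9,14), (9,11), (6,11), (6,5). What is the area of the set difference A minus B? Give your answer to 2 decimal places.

72.00

|A| = 80, |A∩B| = 8.
|A ∖ B| = |A| − |A∩B| = 80 − 8 = 72.00.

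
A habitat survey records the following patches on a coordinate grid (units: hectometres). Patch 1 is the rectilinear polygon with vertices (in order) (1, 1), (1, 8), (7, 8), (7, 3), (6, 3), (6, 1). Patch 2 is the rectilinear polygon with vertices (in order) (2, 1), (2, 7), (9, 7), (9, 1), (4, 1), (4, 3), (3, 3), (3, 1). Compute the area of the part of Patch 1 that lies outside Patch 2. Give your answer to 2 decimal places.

14.00

|Patch 1| = 40, |Patch 1∩Patch 2| = 26.
|Patch 1 ∖ Patch 2| = |Patch 1| − |Patch 1∩Patch 2| = 40 − 26 = 14.00.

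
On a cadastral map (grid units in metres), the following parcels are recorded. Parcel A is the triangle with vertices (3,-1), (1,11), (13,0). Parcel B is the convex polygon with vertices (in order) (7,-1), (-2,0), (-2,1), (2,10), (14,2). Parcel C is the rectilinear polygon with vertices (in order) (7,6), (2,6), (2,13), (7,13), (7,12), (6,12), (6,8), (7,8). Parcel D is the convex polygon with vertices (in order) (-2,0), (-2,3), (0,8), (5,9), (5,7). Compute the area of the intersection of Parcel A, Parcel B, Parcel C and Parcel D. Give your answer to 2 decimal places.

The intersection is the polygon with vertices (5,7.333), (5,7), (4,6), (2,6), (2,8.4), (3.507,8.701).
By the shoelace formula its area is 6.36.

6.36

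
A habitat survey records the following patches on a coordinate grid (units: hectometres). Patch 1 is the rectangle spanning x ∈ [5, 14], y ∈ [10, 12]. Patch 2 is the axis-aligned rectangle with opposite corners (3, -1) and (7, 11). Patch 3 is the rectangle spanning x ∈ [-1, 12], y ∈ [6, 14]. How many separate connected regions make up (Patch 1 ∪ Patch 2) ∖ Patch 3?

2

(Patch 1 ∪ Patch 2) ∖ Patch 3 splits into 2 disjoint pieces (area 4, area 28).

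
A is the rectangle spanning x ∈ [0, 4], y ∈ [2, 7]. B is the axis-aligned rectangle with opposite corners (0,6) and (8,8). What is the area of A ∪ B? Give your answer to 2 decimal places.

By inclusion–exclusion:
Individual areas: |A| = 20, |B| = 16.
|A∩B|: x∈[0,4], y∈[6,7] → 4·1 = 4.
|A ∪ B| = 36 − 4 = 32.00.

32.00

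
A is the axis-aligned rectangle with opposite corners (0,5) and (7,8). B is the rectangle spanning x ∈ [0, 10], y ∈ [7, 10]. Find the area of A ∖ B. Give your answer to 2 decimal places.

|A∩B|: x∈[0,7], y∈[7,8] → 7·1 = 7.
|A| = 21.
|A ∖ B| = |A| − |A∩B| = 21 − 7 = 14.00.

14.00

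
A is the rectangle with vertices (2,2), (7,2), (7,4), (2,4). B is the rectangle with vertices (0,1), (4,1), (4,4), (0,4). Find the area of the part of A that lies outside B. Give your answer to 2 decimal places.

6.00

|A∩B|: x∈[2,4], y∈[2,4] → 2·2 = 4.
|A| = 10.
|A ∖ B| = |A| − |A∩B| = 10 − 4 = 6.00.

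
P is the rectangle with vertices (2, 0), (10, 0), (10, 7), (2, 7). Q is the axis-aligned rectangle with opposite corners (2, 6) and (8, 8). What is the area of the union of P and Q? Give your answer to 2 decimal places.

By inclusion–exclusion:
Individual areas: |P| = 56, |Q| = 12.
|P∩Q|: x∈[2,8], y∈[6,7] → 6·1 = 6.
|P ∪ Q| = 68 − 6 = 62.00.

62.00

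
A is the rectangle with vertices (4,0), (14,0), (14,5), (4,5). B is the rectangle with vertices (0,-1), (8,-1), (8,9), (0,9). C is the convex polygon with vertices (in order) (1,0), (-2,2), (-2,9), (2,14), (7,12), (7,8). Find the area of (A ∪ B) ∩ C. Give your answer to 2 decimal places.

38.67

The region (A ∪ B) ∩ C is the polygon with vertices (0,9), (7,9), (7,8), (1,0), (0,0.667).
By the shoelace formula its area is 38.67.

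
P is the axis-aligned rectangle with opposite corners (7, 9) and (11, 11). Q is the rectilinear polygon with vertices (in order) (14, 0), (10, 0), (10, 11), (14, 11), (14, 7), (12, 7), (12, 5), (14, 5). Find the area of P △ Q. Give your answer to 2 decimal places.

|P| = 8, |Q| = 40, |P∩Q| = 2.
|P △ Q| = |P| + |Q| − 2·|P∩Q| = 8 + 40 − 4 = 44.00.

44.00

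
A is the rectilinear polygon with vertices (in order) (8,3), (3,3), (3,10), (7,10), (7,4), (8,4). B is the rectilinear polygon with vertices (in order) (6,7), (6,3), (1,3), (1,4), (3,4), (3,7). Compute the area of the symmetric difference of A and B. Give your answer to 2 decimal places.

|A| = 29, |B| = 14, |A∩B| = 12.
|A △ B| = |A| + |B| − 2·|A∩B| = 29 + 14 − 24 = 19.00.

19.00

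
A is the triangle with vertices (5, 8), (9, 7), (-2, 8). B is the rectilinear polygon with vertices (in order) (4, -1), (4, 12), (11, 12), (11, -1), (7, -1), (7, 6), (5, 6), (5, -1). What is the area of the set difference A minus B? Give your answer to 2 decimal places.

1.64

|A| = 3.5, |A∩B| = 1.8636.
|A ∖ B| = |A| − |A∩B| = 3.5 − 1.8636 = 1.64.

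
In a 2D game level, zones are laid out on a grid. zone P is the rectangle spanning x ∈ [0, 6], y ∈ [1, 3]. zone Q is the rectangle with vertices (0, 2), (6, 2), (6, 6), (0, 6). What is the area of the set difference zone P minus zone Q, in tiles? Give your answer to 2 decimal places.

|zone P∩zone Q|: x∈[0,6], y∈[2,3] → 6·1 = 6.
|zone P| = 12.
|zone P ∖ zone Q| = |zone P| − |zone P∩zone Q| = 12 − 6 = 6.00.

6.00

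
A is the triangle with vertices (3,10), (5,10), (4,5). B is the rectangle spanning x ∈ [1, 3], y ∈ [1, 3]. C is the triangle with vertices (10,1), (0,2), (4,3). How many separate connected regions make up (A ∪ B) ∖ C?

(A ∪ B) ∖ C splits into 3 disjoint pieces (area 5, area 1.6, area 1).

3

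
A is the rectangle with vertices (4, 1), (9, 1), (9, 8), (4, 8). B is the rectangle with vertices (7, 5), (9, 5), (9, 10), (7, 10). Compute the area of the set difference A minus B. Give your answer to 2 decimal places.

29.00

|A∩B|: x∈[7,9], y∈[5,8] → 2·3 = 6.
|A| = 35.
|A ∖ B| = |A| − |A∩B| = 35 − 6 = 29.00.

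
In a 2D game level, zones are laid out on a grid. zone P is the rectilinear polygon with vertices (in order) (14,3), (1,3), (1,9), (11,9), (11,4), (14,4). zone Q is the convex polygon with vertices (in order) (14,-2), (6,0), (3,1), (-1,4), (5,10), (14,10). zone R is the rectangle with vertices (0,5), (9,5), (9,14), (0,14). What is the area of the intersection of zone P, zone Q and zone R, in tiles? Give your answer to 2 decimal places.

27.50

The intersection is the polygon with vertices (1,6), (4,9), (9,9), (9,5), (1,5).
By the shoelace formula its area is 27.50.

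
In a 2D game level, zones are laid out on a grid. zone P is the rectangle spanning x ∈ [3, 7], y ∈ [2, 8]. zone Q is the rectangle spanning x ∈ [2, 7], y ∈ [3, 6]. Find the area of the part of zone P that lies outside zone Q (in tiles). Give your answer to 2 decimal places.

|zone P∩zone Q|: x∈[3,7], y∈[3,6] → 4·3 = 12.
|zone P| = 24.
|zone P ∖ zone Q| = |zone P| − |zone P∩zone Q| = 24 − 12 = 12.00.

12.00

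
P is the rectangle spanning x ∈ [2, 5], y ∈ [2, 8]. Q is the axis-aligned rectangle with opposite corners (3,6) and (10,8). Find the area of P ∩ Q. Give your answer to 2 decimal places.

4.00

|P∩Q|: x∈[3,5], y∈[6,8] → 2·2 = 4.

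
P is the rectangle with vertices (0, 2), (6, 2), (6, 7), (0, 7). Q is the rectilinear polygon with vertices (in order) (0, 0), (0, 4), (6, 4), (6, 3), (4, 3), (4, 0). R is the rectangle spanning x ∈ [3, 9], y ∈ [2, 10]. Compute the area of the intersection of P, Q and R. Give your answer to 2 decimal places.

4.00

The intersection is the polygon with vertices (4,3), (4,2), (3,2), (3,4), (6,4), (6,3).
By the shoelace formula its area is 4.00.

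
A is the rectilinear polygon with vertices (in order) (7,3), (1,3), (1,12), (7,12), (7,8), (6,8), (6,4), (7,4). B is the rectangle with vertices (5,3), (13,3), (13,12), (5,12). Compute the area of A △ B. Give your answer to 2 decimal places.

|A| = 50, |B| = 72, |A∩B| = 14.
|A △ B| = |A| + |B| − 2·|A∩B| = 50 + 72 − 28 = 94.00.

94.00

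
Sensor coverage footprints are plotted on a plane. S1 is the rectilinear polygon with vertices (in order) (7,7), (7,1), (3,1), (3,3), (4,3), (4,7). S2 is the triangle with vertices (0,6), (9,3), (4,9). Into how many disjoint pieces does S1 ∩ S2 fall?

1

S1 ∩ S2 is a single connected region.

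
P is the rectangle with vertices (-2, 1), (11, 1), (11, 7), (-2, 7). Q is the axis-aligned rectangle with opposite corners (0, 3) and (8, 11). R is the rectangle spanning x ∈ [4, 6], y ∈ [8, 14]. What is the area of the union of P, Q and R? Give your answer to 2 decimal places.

By inclusion–exclusion:
Individual areas: |P| = 78, |Q| = 64, |R| = 12.
|P∩Q|: x∈[0,8], y∈[3,7] → 8·4 = 32.
|P∩R| = 0 (no overlap).
|Q∩R|: x∈[4,6], y∈[8,11] → 2·3 = 6.
|P∩Q∩R| = 0.
|P ∪ Q ∪ R| = 154 − 38 + 0 = 116.00.

116.00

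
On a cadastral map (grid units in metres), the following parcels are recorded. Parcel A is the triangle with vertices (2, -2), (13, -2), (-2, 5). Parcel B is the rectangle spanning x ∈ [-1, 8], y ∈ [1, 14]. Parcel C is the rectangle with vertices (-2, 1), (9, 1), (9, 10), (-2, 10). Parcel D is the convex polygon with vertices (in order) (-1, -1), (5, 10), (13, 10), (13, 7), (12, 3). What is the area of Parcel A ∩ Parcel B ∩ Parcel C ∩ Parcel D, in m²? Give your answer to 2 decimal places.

7.69

The intersection is the polygon with vertices (0.186,1.174), (1.406,3.411), (6.146,1.199), (5.5,1), (0.286,1).
By the shoelace formula its area is 7.69.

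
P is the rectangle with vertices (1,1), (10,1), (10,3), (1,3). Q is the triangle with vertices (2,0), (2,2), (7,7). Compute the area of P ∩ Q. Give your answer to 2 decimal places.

The intersection is the polygon with vertices (4.143,3), (2.714,1), (2,1), (2,2), (3,3).
By the shoelace formula its area is 2.36.

2.36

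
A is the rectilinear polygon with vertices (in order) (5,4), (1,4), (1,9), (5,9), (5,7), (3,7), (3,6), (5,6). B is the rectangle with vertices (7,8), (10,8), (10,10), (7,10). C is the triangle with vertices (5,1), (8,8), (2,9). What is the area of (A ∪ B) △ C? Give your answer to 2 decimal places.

|A ∪ B| = 24.
|(A ∪ B) ∩ C| = 7.6667.
|(A ∪ B) △ C| = 24 + 22.5 − 15.3333 = 31.17.

31.17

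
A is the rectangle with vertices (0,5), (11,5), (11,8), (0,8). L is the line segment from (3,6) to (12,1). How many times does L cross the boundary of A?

1

The segment meets the boundary at (4.8,5).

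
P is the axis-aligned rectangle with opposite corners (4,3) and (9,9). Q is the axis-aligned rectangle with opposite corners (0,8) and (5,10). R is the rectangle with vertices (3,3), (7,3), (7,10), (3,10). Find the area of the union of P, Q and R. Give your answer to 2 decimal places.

By inclusion–exclusion:
Individual areas: |P| = 30, |Q| = 10, |R| = 28.
|P∩Q|: x∈[4,5], y∈[8,9] → 1·1 = 1.
|P∩R|: x∈[4,7], y∈[3,9] → 3·6 = 18.
|Q∩R|: x∈[3,5], y∈[8,10] → 2·2 = 4.
|P∩Q∩R| = 1.
|P ∪ Q ∪ R| = 68 − 23 + 1 = 46.00.

46.00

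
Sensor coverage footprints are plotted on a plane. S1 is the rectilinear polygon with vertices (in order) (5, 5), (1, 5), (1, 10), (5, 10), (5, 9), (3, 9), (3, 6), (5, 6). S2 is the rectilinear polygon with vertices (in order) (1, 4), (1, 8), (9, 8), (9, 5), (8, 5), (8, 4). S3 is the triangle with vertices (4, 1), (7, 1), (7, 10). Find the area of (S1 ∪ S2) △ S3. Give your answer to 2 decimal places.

|S1 ∪ S2| = 37.
|(S1 ∪ S2) ∩ S3| = 5.3333.
|(S1 ∪ S2) △ S3| = 37 + 13.5 − 10.6667 = 39.83.

39.83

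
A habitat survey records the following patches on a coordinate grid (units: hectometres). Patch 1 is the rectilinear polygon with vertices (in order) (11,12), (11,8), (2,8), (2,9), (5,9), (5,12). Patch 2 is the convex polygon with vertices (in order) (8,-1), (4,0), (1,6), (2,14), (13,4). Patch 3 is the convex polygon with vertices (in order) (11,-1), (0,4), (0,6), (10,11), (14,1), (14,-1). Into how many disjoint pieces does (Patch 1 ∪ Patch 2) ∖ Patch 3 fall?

(Patch 1 ∪ Patch 2) ∖ Patch 3 splits into 3 disjoint pieces (area 0.0429, area 9.2702, area 31.4258).

3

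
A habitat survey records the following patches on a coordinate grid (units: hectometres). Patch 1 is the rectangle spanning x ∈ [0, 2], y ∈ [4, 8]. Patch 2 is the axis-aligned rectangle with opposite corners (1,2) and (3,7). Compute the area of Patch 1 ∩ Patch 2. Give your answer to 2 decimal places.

|Patch 1∩Patch 2|: x∈[1,2], y∈[4,7] → 1·3 = 3.

3.00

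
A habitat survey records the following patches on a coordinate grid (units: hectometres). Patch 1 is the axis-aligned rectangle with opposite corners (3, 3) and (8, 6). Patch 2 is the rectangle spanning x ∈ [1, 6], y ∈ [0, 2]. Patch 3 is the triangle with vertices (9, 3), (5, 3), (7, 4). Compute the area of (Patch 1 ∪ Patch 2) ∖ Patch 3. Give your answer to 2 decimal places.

23.25

|Patch 1 ∪ Patch 2| = 25.
|(Patch 1 ∪ Patch 2) ∩ Patch 3| = 1.75.
|(Patch 1 ∪ Patch 2) ∖ Patch 3| = 25 − 1.75 = 23.25.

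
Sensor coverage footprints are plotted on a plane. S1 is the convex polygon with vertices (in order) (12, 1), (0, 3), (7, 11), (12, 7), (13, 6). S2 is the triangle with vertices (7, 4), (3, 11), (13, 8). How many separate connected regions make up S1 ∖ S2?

2

S1 ∖ S2 splits into 2 disjoint pieces (area 47.8263, area 1.939).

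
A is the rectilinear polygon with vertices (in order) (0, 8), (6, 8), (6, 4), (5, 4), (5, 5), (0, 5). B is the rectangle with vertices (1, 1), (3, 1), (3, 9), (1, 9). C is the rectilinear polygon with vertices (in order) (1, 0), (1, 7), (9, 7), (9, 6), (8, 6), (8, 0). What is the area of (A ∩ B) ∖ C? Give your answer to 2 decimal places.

2.00

|A ∩ B| = 6.
|(A ∩ B) ∩ C| = 4.
|(A ∩ B) ∖ C| = 6 − 4 = 2.00.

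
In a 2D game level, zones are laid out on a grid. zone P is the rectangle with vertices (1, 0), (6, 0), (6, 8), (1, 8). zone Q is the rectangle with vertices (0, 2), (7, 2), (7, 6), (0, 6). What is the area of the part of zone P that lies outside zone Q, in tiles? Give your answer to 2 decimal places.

|zone P∩zone Q|: x∈[1,6], y∈[2,6] → 5·4 = 20.
|zone P| = 40.
|zone P ∖ zone Q| = |zone P| − |zone P∩zone Q| = 40 − 20 = 20.00.

20.00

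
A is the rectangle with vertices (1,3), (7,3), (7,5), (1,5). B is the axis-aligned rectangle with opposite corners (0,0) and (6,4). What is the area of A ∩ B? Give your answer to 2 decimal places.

5.00

|A∩B|: x∈[1,6], y∈[3,4] → 5·1 = 5.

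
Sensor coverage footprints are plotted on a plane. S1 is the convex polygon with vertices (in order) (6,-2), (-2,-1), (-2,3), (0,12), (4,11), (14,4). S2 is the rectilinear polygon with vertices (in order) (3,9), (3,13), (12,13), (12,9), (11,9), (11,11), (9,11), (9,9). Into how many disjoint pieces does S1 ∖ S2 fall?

1

S1 ∖ S2 is a single connected region.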